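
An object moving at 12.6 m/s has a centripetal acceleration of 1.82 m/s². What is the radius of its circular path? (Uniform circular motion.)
r = v²/a_c = 12.6²/1.82 = 87.23 m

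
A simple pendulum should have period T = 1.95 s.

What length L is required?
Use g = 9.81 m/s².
T = 2π√(L/g) → L = g(T/2π)² = 9.81×(1.95/2π)² = 0.9449 m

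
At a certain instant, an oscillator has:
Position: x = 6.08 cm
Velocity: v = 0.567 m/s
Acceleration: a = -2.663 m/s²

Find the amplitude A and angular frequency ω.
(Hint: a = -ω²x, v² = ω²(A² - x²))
a = −ω²x → ω = √(|a|/x) = √(2.663/0.0608) = 6.618 rad/s
v² = ω²(A² − x²) → A = √(x² + v²/ω²) = √(0.0608² + 0.567²/6.618²) = 0.1051 m = 10.51 cm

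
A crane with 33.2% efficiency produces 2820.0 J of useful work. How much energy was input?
W_in = W_out/η = 2820.0/0.332 = 8494.0 J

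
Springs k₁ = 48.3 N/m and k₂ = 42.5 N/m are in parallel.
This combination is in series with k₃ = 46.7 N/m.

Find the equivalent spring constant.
k₁₂ = k₁ + k₂ = 90.8 N/m (parallel)
1/k_eq = 1/k₁₂ + 1/k₃ → k_eq = 30.84 N/m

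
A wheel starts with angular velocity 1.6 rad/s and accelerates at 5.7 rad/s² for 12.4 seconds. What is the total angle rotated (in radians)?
θ = ω₀t + ½αt² = 1.6×12.4 + ½×5.7×12.4² = 458.06 rad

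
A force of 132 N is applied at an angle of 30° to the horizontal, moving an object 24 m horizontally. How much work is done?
W = Fd cosθ = 132×24×cos(30°) = 2743.6 J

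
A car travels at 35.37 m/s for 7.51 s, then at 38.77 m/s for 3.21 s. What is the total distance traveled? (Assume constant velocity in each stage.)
d₁ = v₁t₁ = 35.37 × 7.51 = 265.629 m
d₂ = v₂t₂ = 38.77 × 3.21 = 124.452 m
d_total = 265.629 + 124.452 = 390.08 m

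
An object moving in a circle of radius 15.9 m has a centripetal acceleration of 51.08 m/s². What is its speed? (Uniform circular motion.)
v = √(a_c × r) = √(51.08 × 15.9) = 28.5 m/s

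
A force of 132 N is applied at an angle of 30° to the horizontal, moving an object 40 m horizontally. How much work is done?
W = Fd cosθ = 132×40×cos(30°) = 4572.6 J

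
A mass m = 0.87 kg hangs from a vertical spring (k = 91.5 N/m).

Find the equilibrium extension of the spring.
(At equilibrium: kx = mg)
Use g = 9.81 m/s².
x_eq = mg/k = 0.87×9.81/91.5 = 0.09328 m = 9.328 cm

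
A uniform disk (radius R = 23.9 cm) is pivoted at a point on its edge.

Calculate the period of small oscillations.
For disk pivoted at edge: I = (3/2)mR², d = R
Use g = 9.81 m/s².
I/m = (3/2)R² = 0.08568 m²; d = R = 0.239 m
T = 2π√((3/2)R²/(gR)) = 2π√(3R/(2g)) = 1.201 s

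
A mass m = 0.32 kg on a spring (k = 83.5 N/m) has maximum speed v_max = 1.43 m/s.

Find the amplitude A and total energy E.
½mv²_max = ½kA² → A = v_max√(m/k) = 1.43×√(0.32/83.5) = 0.08853 m = 8.853 cm
E = ½mv²_max = ½×0.32×1.43² = 0.3272 J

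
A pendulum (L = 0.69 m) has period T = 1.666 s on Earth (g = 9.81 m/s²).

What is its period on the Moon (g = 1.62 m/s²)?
T = 2π√(L/g), so T_moon/T_earth = √(g_earth/g_moon)
T_moon = 2π√(0.69/1.62) = 4.101 s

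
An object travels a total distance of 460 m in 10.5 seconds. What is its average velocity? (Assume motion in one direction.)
v_avg = Δd / Δt = 460 / 10.5 = 43.81 m/s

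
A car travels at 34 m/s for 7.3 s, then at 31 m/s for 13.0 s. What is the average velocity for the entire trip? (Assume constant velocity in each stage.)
d₁ = v₁t₁ = 34 × 7.3 = 248.2 m
d₂ = v₂t₂ = 31 × 13.0 = 403 m
d_total = 651.2 m, t_total = 20.3 s
v_avg = d_total/t_total = 651.2/20.3 = 32.08 m/s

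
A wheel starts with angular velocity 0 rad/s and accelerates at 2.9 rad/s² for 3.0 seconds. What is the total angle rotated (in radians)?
θ = ω₀t + ½αt² = 0×3.0 + ½×2.9×3.0² = 13.05 rad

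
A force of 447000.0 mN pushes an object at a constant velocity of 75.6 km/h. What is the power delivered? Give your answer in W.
P = Fv = 447 N × 21 m/s = 9387 W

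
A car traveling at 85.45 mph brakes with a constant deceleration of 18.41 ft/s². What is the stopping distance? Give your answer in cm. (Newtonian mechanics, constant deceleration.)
d = v₀² / (2a) (with unit conversion) = 13000.0 cm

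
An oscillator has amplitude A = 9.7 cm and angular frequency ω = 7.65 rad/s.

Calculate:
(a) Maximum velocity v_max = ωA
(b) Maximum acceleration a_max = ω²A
v_max = ωA = 7.65×0.097 = 0.742 m/s
a_max = ω²A = 7.65²×0.097 = 5.677 m/s²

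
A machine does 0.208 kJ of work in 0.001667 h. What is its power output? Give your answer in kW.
P = W/t = 208 J / 6.001 s = 34.66 W = 0.03466 kW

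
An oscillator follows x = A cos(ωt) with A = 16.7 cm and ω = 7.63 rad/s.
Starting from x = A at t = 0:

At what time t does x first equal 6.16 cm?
cos(ωt) = x/A = 6.16/16.7 = 0.3689
ωt = arccos(0.3689) = 1.193 rad
t = 1.193/7.63 = 0.1564 s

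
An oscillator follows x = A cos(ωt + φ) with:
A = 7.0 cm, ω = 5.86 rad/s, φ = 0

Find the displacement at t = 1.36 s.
x = A cos(ωt + φ) = 7.0×cos(5.86×1.36 + 0) = -0.8075 cm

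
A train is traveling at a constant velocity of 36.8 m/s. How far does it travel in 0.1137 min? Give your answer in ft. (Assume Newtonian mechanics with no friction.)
d = vt (with unit conversion) = 823.7 ft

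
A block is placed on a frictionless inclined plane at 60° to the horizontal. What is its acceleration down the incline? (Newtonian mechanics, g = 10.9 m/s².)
a = g sin(θ) = 10.9 × sin(60°) = 10.9 × 0.866 = 9.44 m/s²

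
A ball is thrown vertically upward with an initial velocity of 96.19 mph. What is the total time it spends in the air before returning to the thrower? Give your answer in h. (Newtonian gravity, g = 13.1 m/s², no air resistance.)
t_total = 2v₀/g (with unit conversion) = 0.001824 h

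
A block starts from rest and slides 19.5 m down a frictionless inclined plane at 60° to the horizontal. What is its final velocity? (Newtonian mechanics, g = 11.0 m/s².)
a = g sin(θ) = 11.0 × sin(60°) = 9.53 m/s²
v = √(2ad) = √(2 × 9.53 × 19.5) = 19.27 m/s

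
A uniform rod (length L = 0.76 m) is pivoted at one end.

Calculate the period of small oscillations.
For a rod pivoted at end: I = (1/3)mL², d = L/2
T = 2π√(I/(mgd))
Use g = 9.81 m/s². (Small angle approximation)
I/m = (1/3)L² = 0.1925 m²; d = L/2 = 0.38 m
T = 2π√(I/(mgd)) = 2π√(0.1925/(9.81×0.38)) = 1.428 s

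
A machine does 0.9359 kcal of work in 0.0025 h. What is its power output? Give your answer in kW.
P = W/t = 3916 J / 9 s = 435.1 W = 0.4351 kW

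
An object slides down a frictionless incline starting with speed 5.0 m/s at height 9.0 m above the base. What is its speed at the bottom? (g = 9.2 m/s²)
½mv₀² + mgh = ½mv² → v = √(v₀² + 2gh) = √(5² + 2×9.2×9) = 13.81 m/s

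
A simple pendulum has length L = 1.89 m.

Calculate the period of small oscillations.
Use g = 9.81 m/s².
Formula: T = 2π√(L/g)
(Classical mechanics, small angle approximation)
T = 2π√(L/g) = 2π√(1.89/9.81) = 2.758 s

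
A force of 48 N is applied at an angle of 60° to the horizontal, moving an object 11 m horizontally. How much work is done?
W = Fd cosθ = 48×11×cos(60°) = 264.0 J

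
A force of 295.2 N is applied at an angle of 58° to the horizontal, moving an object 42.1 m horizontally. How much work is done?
W = Fd cosθ = 295.2×42.1×cos(58°) = 6585.8 J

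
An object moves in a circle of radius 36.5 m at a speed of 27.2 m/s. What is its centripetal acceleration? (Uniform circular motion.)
a_c = v²/r = 27.2²/36.5 = 739.84/36.5 = 20.27 m/s²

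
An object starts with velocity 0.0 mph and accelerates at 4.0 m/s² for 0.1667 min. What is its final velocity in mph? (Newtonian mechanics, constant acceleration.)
v = v₀ + at (with unit conversion) = 89.5 mph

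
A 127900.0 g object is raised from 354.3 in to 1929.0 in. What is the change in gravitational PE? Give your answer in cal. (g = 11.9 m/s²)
ΔPE = mg(h₂ − h₁) = 127.9 kg × 11.9 m/s² × (49 − 8.999) m = 6.088e+04 J = 14550.0 cal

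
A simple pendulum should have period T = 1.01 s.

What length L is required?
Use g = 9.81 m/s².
T = 2π√(L/g) → L = g(T/2π)² = 9.81×(1.01/2π)² = 0.2535 m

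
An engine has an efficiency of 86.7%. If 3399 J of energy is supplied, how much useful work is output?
W_out = η × W_in = 0.867 × 3399 = 2946.9 J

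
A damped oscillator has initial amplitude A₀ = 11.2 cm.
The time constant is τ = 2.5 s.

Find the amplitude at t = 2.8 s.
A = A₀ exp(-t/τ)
A = A₀ exp(−t/τ) = 11.2×exp(−2.8/2.5) = 3.654 cm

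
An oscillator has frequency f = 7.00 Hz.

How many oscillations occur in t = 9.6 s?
n = f×t = 7.0×9.6 = 67.2 oscillations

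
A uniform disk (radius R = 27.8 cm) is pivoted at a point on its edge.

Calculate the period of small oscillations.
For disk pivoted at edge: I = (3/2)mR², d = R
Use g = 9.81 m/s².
I/m = (3/2)R² = 0.1159 m²; d = R = 0.278 m
T = 2π√((3/2)R²/(gR)) = 2π√(3R/(2g)) = 1.295 s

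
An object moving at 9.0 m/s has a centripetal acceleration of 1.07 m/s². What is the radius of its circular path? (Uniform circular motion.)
r = v²/a_c = 9.0²/1.07 = 75.7 m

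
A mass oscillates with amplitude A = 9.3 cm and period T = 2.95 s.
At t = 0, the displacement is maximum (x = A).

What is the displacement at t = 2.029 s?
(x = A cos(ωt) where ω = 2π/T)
ω = 2π/T = 2π/2.95 = 2.13 rad/s
x = A cos(ωt) = 9.3×cos(2.13×2.029) = -3.543 cm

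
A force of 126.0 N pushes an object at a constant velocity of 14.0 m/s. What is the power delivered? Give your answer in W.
P = Fv = 126 N × 14 m/s = 1764 W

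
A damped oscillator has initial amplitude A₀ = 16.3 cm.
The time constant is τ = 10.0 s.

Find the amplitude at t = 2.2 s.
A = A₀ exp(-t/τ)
A = A₀ exp(−t/τ) = 16.3×exp(−2.2/10.0) = 13.08 cm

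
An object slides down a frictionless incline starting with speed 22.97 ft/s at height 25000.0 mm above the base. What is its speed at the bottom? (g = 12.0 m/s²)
½mv₀² + mgh = ½mv² → v = √(v₀² + 2gh) = √(7.001² + 2×12.0×25) = 25.48 m/s = 83.58 ft/s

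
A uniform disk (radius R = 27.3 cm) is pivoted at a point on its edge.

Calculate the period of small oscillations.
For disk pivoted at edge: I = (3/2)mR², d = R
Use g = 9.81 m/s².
I/m = (3/2)R² = 0.1118 m²; d = R = 0.273 m
T = 2π√((3/2)R²/(gR)) = 2π√(3R/(2g)) = 1.284 s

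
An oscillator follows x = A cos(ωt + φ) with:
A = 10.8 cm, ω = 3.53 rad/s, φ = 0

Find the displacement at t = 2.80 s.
x = A cos(ωt + φ) = 10.8×cos(3.53×2.8 + 0) = -9.681 cm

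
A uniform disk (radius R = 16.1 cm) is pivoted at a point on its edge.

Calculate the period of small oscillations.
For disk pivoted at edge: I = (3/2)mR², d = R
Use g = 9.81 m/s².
I/m = (3/2)R² = 0.03888 m²; d = R = 0.161 m
T = 2π√((3/2)R²/(gR)) = 2π√(3R/(2g)) = 0.9858 s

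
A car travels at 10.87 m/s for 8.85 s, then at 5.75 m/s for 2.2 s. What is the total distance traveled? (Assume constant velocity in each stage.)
d₁ = v₁t₁ = 10.87 × 8.85 = 96.1995 m
d₂ = v₂t₂ = 5.75 × 2.2 = 12.65 m
d_total = 96.1995 + 12.65 = 108.85 m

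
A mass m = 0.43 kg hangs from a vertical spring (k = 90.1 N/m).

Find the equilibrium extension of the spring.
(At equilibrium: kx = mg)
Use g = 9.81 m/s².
x_eq = mg/k = 0.43×9.81/90.1 = 0.04682 m = 4.682 cm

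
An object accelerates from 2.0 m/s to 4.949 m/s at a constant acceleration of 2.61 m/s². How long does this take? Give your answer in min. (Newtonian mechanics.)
t = (v - v₀)/a (with unit conversion) = 0.01883 min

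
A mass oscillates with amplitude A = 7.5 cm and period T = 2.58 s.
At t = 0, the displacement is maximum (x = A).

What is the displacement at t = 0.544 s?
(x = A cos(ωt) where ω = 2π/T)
ω = 2π/T = 2π/2.58 = 2.435 rad/s
x = A cos(ωt) = 7.5×cos(2.435×0.544) = 1.826 cm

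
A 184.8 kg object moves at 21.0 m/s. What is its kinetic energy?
KE = ½mv² = ½×184.8×21.0² = 40748.4 J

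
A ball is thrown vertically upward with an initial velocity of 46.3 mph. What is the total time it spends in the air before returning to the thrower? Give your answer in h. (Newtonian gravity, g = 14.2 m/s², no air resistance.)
t_total = 2v₀/g (with unit conversion) = 0.0008098 h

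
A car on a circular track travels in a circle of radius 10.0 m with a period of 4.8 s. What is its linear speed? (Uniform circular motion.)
v = 2πr/T = 2π×10.0/4.8 = 13.09 m/s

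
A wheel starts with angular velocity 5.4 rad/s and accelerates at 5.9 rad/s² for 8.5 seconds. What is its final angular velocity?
ω = ω₀ + αt = 5.4 + 5.9 × 8.5 = 55.55 rad/s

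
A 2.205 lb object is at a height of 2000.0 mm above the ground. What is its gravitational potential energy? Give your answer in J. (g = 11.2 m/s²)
PE = mgh = 1 kg × 11.2 m/s² × 2 m = 22.4 J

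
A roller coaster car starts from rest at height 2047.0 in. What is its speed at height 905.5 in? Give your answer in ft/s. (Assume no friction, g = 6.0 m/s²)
mgh₁ = ½mv₂² + mgh₂ → v₂ = √(2g(h₁−h₂)) = √(2×6.0×(51.99−23)) = 18.65 m/s = 61.2 ft/s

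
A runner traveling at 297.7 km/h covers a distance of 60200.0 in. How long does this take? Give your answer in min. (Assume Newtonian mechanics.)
t = d/v (with unit conversion) = 0.3082 min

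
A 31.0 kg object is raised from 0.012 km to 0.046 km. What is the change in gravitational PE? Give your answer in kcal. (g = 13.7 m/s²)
ΔPE = mg(h₂ − h₁) = 31 kg × 13.7 m/s² × (46 − 12) m = 1.444e+04 J = 3.451 kcal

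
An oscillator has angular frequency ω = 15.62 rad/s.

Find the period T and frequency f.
T = 2π/ω = 2π/15.62 = 0.4023 s; f = ω/2π = 2.486 Hz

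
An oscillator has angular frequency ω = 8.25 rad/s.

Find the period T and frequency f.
T = 2π/ω = 2π/8.25 = 0.7616 s; f = ω/2π = 1.313 Hz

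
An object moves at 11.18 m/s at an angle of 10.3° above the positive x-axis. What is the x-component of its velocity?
vₓ = v cos(θ) = 11.18 × cos(10.3°) = 11.0 m/s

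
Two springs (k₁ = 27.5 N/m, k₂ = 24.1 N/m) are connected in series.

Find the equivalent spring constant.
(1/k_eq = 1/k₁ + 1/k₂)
1/k_eq = 1/27.5 + 1/24.1 = 0.077857; k_eq = 12.84 N/m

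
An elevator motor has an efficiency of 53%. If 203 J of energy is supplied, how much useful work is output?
W_out = η × W_in = 0.53 × 203 = 107.59 J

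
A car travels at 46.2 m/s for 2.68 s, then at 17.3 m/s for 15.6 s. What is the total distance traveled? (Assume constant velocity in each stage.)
d₁ = v₁t₁ = 46.2 × 2.68 = 123.816 m
d₂ = v₂t₂ = 17.3 × 15.6 = 269.88 m
d_total = 123.816 + 269.88 = 393.7 m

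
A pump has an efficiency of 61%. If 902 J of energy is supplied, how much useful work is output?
W_out = η × W_in = 0.61 × 902 = 550.22 J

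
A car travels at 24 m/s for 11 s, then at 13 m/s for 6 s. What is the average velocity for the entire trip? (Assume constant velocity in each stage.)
d₁ = v₁t₁ = 24 × 11 = 264 m
d₂ = v₂t₂ = 13 × 6 = 78 m
d_total = 342 m, t_total = 17 s
v_avg = d_total/t_total = 342/17 = 20.12 m/s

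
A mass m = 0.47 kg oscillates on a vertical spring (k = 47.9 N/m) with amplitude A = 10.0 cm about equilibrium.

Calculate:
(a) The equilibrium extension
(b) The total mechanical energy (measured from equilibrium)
x_eq = mg/k = 0.47×9.81/47.9 = 0.09626 m = 9.626 cm
E = ½kA² = ½×47.9×(0.1)² = 0.2395 J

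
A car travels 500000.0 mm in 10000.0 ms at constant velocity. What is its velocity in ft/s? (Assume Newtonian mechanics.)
v = d/t (with unit conversion) = 164.0 ft/s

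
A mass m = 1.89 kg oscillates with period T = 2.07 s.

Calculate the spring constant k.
T = 2π√(m/k) → k = m(2π/T)² = 1.89×(2π/2.07)² = 17.41 N/m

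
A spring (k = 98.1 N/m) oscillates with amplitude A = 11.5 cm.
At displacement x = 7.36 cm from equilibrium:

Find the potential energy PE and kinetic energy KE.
E_total = ½kA² = ½×98.1×(0.115)² = 0.6487 J
PE = ½kx² = ½×98.1×(0.0736)² = 0.2657 J
KE = E_total − PE = 0.383 J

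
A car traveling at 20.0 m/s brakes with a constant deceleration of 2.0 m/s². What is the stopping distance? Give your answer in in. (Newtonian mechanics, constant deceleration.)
d = v₀² / (2a) (with unit conversion) = 3937.0 in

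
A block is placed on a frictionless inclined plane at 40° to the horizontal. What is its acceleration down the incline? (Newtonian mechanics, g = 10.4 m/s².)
a = g sin(θ) = 10.4 × sin(40°) = 10.4 × 0.6428 = 6.68 m/s²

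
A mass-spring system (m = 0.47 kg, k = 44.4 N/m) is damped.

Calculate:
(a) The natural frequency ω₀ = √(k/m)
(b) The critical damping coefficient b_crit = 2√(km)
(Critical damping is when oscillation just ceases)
ω₀ = √(k/m) = √(44.4/0.47) = 9.719 rad/s
b_crit = 2√(km) = 2√(44.4×0.47) = 9.136 kg/s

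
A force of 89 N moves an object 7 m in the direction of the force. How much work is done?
W = Fd = 89×7 = 623.0 J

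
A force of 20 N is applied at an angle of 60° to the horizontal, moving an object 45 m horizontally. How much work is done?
W = Fd cosθ = 20×45×cos(60°) = 450.0 J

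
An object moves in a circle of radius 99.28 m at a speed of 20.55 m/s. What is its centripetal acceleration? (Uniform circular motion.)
a_c = v²/r = 20.55²/99.28 = 422.303/99.28 = 4.25 m/s²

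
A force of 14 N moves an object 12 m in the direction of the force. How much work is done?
W = Fd = 14×12 = 168.0 J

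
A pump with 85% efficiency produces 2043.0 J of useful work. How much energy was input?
W_in = W_out/η = 2043.0/0.85 = 2403.5 J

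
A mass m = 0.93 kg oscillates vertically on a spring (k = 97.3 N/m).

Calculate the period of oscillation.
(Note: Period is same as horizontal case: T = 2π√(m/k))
T = 2π√(m/k) = 2π√(0.93/97.3) = 0.6143 s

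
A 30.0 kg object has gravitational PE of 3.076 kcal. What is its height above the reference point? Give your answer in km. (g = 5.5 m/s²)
PE = mgh → h = PE/(mg) = 1.287e+04 J / (30 kg × 5.5 m/s²) = 78 m = 0.078 km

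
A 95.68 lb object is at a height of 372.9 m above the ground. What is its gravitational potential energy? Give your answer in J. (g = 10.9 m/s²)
PE = mgh = 43.4 kg × 10.9 m/s² × 372.9 m = 1.764e+05 J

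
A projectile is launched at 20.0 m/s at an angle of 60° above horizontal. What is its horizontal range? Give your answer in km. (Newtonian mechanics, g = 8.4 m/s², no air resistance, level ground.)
R = v₀² sin(2θ) / g (with unit conversion) = 0.04124 km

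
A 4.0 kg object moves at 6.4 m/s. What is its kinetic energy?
KE = ½mv² = ½×4.0×6.4² = 81.92 J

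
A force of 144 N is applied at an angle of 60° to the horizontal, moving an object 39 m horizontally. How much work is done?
W = Fd cosθ = 144×39×cos(60°) = 2808.0 J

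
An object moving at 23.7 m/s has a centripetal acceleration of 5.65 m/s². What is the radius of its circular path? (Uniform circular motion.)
r = v²/a_c = 23.7²/5.65 = 99.41 m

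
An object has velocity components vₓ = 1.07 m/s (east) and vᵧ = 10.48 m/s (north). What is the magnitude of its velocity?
|v| = √(vₓ² + vᵧ²) = √(1.07² + 10.48²) = √(110.975) = 10.53 m/s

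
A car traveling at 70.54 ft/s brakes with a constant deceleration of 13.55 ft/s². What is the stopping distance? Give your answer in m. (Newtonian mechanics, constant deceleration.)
d = v₀² / (2a) (with unit conversion) = 55.97 m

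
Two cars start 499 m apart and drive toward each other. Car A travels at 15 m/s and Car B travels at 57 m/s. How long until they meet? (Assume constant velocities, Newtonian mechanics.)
Combined speed: v_combined = 15 + 57 = 72 m/s
Time to meet: t = d/72 = 499/72 = 6.93 s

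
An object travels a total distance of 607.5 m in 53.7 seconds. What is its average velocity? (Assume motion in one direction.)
v_avg = Δd / Δt = 607.5 / 53.7 = 11.31 m/s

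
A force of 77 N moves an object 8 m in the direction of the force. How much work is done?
W = Fd = 77×8 = 616.0 J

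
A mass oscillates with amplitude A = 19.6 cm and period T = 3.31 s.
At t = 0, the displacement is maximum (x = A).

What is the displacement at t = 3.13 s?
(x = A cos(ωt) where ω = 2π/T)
ω = 2π/T = 2π/3.31 = 1.898 rad/s
x = A cos(ωt) = 19.6×cos(1.898×3.13) = 18.47 cm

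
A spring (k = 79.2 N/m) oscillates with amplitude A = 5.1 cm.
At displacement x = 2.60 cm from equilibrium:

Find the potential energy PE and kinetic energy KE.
E_total = ½kA² = ½×79.2×(0.051)² = 0.103 J
PE = ½kx² = ½×79.2×(0.026)² = 0.02677 J
KE = E_total − PE = 0.07623 J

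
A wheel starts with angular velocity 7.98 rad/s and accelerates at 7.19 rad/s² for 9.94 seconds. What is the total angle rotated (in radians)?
θ = ω₀t + ½αt² = 7.98×9.94 + ½×7.19×9.94² = 434.52 rad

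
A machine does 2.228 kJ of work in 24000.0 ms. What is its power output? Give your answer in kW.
P = W/t = 2228 J / 24 s = 92.83 W = 0.09283 kW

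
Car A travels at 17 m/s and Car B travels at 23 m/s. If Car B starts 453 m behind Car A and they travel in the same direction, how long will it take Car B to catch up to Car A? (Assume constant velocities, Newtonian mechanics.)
Relative speed: v_rel = 23 - 17 = 6 m/s
Time to catch: t = d₀/v_rel = 453/6 = 75.5 s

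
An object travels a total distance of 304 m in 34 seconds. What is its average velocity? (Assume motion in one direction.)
v_avg = Δd / Δt = 304 / 34 = 8.94 m/s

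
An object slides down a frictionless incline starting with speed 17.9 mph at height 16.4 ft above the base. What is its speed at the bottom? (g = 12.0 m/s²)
½mv₀² + mgh = ½mv² → v = √(v₀² + 2gh) = √(8.002² + 2×12.0×4.999) = 13.56 m/s = 30.34 mph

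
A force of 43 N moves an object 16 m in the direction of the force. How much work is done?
W = Fd = 43×16 = 688.0 J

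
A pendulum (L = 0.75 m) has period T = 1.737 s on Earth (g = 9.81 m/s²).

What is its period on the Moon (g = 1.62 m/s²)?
T = 2π√(L/g), so T_moon/T_earth = √(g_earth/g_moon)
T_moon = 2π√(0.75/1.62) = 4.275 s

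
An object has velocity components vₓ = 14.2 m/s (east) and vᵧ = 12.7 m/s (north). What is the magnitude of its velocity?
|v| = √(vₓ² + vᵧ²) = √(14.2² + 12.7²) = √(362.93) = 19.05 m/s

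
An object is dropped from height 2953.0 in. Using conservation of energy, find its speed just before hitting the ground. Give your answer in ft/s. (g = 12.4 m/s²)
mgh = ½mv² → v = √(2gh) = √(2×12.4×75.01) = 43.13 m/s = 141.5 ft/s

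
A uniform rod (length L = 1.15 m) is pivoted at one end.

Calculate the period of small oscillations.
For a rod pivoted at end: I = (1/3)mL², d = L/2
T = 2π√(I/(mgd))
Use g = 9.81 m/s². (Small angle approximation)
I/m = (1/3)L² = 0.4408 m²; d = L/2 = 0.575 m
T = 2π√(I/(mgd)) = 2π√(0.4408/(9.81×0.575)) = 1.757 s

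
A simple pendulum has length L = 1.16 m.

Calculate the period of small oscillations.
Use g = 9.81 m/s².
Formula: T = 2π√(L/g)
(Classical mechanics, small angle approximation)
T = 2π√(L/g) = 2π√(1.16/9.81) = 2.161 s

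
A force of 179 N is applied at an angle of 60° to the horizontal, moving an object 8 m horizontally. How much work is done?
W = Fd cosθ = 179×8×cos(60°) = 716.0 J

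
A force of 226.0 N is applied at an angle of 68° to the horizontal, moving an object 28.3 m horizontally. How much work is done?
W = Fd cosθ = 226.0×28.3×cos(68°) = 2395.9 J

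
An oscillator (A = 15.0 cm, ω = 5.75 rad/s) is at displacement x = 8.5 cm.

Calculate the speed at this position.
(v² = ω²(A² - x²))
v = ω√(A² − x²) = 5.75×√(0.15² − 0.085²) = 0.7107 m/s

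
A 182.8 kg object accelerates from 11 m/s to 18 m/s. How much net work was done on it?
W_net = ΔKE = ½m(v₂² − v₁²) = ½×182.8×(18² − 11²) = 18554.2 J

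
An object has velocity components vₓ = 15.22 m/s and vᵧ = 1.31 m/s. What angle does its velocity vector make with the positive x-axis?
θ = arctan(vᵧ/vₓ) = arctan(1.31/15.22) = 4.92°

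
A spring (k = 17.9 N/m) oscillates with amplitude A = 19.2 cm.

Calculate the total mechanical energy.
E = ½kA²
E = ½kA² = ½×17.9×(0.192)² = 0.3299 J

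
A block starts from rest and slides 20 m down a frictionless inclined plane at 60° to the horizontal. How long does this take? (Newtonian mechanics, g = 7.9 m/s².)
a = g sin(θ) = 7.9 × sin(60°) = 6.84 m/s²
t = √(2d/a) = √(2 × 20 / 6.84) = 2.42 s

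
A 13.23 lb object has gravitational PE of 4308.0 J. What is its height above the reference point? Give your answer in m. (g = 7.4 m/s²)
PE = mgh → h = PE/(mg) = 4308 J / (6.001 kg × 7.4 m/s²) = 97.01 m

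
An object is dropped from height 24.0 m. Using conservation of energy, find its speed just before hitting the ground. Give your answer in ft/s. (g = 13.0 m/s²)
mgh = ½mv² → v = √(2gh) = √(2×13.0×24) = 24.98 m/s = 81.96 ft/s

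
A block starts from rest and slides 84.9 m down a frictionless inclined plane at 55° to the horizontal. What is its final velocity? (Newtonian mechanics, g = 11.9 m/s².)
a = g sin(θ) = 11.9 × sin(55°) = 9.75 m/s²
v = √(2ad) = √(2 × 9.75 × 84.9) = 40.68 m/s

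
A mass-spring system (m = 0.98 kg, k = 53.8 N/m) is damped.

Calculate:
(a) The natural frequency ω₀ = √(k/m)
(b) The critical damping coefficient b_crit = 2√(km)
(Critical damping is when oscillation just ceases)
ω₀ = √(k/m) = √(53.8/0.98) = 7.409 rad/s
b_crit = 2√(km) = 2√(53.8×0.98) = 14.52 kg/s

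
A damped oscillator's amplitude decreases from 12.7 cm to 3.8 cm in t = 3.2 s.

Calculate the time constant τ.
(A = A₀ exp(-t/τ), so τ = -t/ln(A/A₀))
A/A₀ = 3.8/12.7 = 0.2992; ln(A/A₀) = -1.207
τ = −t/ln(A/A₀) = −3.2/-1.207 = 2.652 s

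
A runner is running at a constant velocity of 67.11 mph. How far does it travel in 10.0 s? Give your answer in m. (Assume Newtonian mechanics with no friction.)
d = vt (with unit conversion) = 300.0 m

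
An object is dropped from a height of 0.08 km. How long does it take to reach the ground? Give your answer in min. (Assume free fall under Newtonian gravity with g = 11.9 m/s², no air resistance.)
t = √(2h/g) (with unit conversion) = 0.06111 min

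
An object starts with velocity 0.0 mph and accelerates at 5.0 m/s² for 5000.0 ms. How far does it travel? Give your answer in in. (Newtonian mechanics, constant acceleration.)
d = v₀t + ½at² (with unit conversion) = 2461.0 in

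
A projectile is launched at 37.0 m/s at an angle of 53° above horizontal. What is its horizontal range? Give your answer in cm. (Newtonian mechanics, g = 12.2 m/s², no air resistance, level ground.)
R = v₀² sin(2θ) / g (with unit conversion) = 10790.0 cm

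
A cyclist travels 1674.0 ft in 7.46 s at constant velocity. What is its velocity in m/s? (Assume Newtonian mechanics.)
v = d/t (with unit conversion) = 68.4 m/s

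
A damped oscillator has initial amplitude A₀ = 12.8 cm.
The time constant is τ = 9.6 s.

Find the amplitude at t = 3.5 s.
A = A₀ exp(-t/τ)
A = A₀ exp(−t/τ) = 12.8×exp(−3.5/9.6) = 8.889 cm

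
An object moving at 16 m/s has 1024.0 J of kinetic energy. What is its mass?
KE = ½mv² → m = 2KE/v² = 2×1024.0/16² = 8.0 kg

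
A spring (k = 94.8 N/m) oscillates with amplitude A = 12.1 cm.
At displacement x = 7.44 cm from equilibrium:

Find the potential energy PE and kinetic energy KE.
E_total = ½kA² = ½×94.8×(0.121)² = 0.694 J
PE = ½kx² = ½×94.8×(0.0744)² = 0.2624 J
KE = E_total − PE = 0.4316 J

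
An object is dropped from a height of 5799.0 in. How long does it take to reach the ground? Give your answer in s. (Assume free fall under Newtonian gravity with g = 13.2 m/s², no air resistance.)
t = √(2h/g) (with unit conversion) = 4.724 s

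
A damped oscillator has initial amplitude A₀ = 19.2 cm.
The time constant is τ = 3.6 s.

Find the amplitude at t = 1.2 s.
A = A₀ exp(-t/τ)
A = A₀ exp(−t/τ) = 19.2×exp(−1.2/3.6) = 13.76 cm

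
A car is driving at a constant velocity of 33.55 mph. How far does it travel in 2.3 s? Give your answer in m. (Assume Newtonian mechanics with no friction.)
d = vt (with unit conversion) = 34.5 m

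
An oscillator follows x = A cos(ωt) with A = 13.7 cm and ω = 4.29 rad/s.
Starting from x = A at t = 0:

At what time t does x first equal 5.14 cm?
cos(ωt) = x/A = 5.14/13.7 = 0.3752
ωt = arccos(0.3752) = 1.186 rad
t = 1.186/4.29 = 0.2765 s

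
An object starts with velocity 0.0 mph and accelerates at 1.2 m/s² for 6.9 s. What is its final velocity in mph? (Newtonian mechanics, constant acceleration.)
v = v₀ + at (with unit conversion) = 18.52 mph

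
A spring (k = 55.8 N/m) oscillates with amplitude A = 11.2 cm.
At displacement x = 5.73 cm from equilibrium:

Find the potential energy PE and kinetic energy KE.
E_total = ½kA² = ½×55.8×(0.112)² = 0.35 J
PE = ½kx² = ½×55.8×(0.0573)² = 0.0916 J
KE = E_total − PE = 0.2584 J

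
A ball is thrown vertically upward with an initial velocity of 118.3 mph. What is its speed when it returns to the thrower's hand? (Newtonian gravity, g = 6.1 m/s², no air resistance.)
By conservation of energy, the ball returns at the same speed = 118.3 mph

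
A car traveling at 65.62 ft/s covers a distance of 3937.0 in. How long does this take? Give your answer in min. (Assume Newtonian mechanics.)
t = d/v (with unit conversion) = 0.08333 min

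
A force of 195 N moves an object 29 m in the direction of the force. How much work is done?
W = Fd = 195×29 = 5655.0 J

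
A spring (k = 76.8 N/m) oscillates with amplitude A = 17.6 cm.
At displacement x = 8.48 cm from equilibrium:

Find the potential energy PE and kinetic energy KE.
E_total = ½kA² = ½×76.8×(0.176)² = 1.189 J
PE = ½kx² = ½×76.8×(0.0848)² = 0.2761 J
KE = E_total − PE = 0.9133 J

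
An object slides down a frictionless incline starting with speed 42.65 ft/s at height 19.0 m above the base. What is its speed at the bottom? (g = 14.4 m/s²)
½mv₀² + mgh = ½mv² → v = √(v₀² + 2gh) = √(13² + 2×14.4×19) = 26.76 m/s = 87.8 ft/s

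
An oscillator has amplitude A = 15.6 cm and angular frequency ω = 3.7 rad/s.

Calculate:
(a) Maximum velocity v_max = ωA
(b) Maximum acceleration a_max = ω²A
v_max = ωA = 3.7×0.156 = 0.5772 m/s
a_max = ω²A = 3.7²×0.156 = 2.136 m/s²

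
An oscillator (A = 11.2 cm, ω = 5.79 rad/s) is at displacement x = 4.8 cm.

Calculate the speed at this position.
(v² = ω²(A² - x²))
v = ω√(A² − x²) = 5.79×√(0.112² − 0.048²) = 0.5859 m/s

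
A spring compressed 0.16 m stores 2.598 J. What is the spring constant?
PE = ½kx² → k = 2PE/x² = 2×2.598/0.16² = 203.0 N/m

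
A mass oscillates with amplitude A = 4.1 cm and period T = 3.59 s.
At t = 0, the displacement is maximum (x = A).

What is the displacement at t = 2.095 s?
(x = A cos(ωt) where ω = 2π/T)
ω = 2π/T = 2π/3.59 = 1.75 rad/s
x = A cos(ωt) = 4.1×cos(1.75×2.095) = -3.548 cm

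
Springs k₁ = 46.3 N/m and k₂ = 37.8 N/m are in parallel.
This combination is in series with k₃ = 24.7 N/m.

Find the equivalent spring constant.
k₁₂ = k₁ + k₂ = 84.1 N/m (parallel)
1/k_eq = 1/k₁₂ + 1/k₃ → k_eq = 19.09 N/m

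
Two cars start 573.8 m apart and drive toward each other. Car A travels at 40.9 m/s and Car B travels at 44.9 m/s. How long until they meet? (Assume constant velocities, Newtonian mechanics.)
Combined speed: v_combined = 40.9 + 44.9 = 85.8 m/s
Time to meet: t = d/85.8 = 573.8/85.8 = 6.69 s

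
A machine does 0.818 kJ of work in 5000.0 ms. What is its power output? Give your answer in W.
P = W/t = 818 J / 5 s = 163.6 W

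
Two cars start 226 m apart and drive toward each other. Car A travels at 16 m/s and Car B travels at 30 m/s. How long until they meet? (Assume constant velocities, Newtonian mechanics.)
Combined speed: v_combined = 16 + 30 = 46 m/s
Time to meet: t = d/46 = 226/46 = 4.91 s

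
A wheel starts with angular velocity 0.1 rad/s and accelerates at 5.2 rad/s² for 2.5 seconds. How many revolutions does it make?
θ = ω₀t + ½αt² = 0.1×2.5 + ½×5.2×2.5² = 16.5 rad
Revolutions = θ/(2π) = 16.5/(2π) = 2.63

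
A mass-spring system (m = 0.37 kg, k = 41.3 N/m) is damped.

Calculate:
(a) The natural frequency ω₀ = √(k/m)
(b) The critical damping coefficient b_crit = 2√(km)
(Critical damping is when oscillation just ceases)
ω₀ = √(k/m) = √(41.3/0.37) = 10.57 rad/s
b_crit = 2√(km) = 2√(41.3×0.37) = 7.818 kg/s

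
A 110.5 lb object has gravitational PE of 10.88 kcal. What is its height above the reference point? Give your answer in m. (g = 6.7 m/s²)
PE = mgh → h = PE/(mg) = 4.552e+04 J / (50.12 kg × 6.7 m/s²) = 135.6 m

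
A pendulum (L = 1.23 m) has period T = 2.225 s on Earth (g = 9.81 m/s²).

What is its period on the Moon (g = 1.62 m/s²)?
T = 2π√(L/g), so T_moon/T_earth = √(g_earth/g_moon)
T_moon = 2π√(1.23/1.62) = 5.475 s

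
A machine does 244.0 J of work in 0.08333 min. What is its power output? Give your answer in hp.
P = W/t = 244 J / 5 s = 48.8 W = 0.06544 hp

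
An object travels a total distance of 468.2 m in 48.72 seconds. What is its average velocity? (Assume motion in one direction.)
v_avg = Δd / Δt = 468.2 / 48.72 = 9.61 m/s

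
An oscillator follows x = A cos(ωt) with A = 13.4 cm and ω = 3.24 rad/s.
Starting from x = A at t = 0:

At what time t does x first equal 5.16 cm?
cos(ωt) = x/A = 5.16/13.4 = 0.3851
ωt = arccos(0.3851) = 1.176 rad
t = 1.176/3.24 = 0.3628 s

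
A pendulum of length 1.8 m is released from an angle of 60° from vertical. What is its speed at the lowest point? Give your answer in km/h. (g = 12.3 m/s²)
h = L(1 − cosθ) = 1.8×(1 − cos60°) = 0.9 m
v = √(2gh) = √(2×12.3×0.9) = 4.705 m/s = 16.94 km/h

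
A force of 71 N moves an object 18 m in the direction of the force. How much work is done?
W = Fd = 71×18 = 1278.0 J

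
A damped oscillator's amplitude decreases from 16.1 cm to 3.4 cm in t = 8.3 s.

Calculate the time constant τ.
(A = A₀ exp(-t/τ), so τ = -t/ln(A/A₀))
A/A₀ = 3.4/16.1 = 0.2112; ln(A/A₀) = -1.555
τ = −t/ln(A/A₀) = −8.3/-1.555 = 5.337 s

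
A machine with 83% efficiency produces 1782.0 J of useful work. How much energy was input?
W_in = W_out/η = 1782.0/0.83 = 2147.0 J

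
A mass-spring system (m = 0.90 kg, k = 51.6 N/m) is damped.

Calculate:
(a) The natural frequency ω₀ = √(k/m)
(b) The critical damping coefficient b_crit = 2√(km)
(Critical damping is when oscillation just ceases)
ω₀ = √(k/m) = √(51.6/0.9) = 7.572 rad/s
b_crit = 2√(km) = 2√(51.6×0.9) = 13.63 kg/s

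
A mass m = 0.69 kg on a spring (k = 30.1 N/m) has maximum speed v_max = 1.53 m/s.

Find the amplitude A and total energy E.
½mv²_max = ½kA² → A = v_max√(m/k) = 1.53×√(0.69/30.1) = 0.2317 m = 23.17 cm
E = ½mv²_max = ½×0.69×1.53² = 0.8076 J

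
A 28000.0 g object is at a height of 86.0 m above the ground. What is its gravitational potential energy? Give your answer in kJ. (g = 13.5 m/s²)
PE = mgh = 28 kg × 13.5 m/s² × 86 m = 3.251e+04 J = 32.51 kJ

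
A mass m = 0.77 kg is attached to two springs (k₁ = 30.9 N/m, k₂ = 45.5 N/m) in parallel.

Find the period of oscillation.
k_eq = k₁+k₂ = 76.4 N/m
T = 2π√(m/k_eq) = 2π√(0.77/76.4) = 0.6308 s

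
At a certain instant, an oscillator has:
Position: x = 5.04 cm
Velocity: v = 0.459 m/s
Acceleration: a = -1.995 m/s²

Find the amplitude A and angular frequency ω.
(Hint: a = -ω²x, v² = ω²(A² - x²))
a = −ω²x → ω = √(|a|/x) = √(1.995/0.0504) = 6.292 rad/s
v² = ω²(A² − x²) → A = √(x² + v²/ω²) = √(0.0504² + 0.459²/6.292²) = 0.08867 m = 8.867 cm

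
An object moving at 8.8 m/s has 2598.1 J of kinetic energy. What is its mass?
KE = ½mv² → m = 2KE/v² = 2×2598.1/8.8² = 67.1 kg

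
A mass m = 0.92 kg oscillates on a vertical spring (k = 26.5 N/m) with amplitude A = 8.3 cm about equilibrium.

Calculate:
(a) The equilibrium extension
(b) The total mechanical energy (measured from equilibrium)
x_eq = mg/k = 0.92×9.81/26.5 = 0.3406 m = 34.06 cm
E = ½kA² = ½×26.5×(0.083)² = 0.09128 J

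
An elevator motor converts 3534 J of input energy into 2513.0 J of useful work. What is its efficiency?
η = W_out/W_in = 2513.0/3534 = 0.7111 = 71.11%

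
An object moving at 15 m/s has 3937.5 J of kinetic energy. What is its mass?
KE = ½mv² → m = 2KE/v² = 2×3937.5/15² = 35.0 kg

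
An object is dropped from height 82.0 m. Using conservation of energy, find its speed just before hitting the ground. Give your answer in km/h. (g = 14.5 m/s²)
mgh = ½mv² → v = √(2gh) = √(2×14.5×82) = 48.76 m/s = 175.6 km/h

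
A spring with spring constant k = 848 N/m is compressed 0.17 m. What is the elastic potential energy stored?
PE = ½kx² = ½×848×0.17² = 12.25 J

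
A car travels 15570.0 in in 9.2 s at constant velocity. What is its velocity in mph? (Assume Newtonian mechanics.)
v = d/t (with unit conversion) = 96.16 mph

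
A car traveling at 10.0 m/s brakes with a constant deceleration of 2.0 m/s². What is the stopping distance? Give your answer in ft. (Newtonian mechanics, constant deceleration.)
d = v₀² / (2a) (with unit conversion) = 82.02 ft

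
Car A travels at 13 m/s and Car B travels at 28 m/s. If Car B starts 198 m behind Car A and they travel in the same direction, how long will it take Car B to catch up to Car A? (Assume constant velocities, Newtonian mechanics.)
Relative speed: v_rel = 28 - 13 = 15 m/s
Time to catch: t = d₀/v_rel = 198/15 = 13.2 s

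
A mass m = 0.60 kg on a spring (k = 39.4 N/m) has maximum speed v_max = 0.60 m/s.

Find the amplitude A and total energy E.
½mv²_max = ½kA² → A = v_max√(m/k) = 0.6×√(0.6/39.4) = 0.07404 m = 7.404 cm
E = ½mv²_max = ½×0.6×0.6² = 0.108 J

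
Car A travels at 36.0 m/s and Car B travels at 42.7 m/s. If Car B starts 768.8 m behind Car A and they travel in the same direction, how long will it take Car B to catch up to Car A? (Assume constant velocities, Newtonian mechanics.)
Relative speed: v_rel = 42.7 - 36.0 = 6.7 m/s
Time to catch: t = d₀/v_rel = 768.8/6.7 = 114.75 s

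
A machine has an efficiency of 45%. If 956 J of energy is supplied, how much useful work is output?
W_out = η × W_in = 0.45 × 956 = 430.2 J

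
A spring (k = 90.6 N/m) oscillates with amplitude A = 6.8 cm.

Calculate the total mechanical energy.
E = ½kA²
E = ½kA² = ½×90.6×(0.068)² = 0.2095 J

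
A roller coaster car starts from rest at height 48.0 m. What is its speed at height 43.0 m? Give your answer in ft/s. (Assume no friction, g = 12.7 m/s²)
mgh₁ = ½mv₂² + mgh₂ → v₂ = √(2g(h₁−h₂)) = √(2×12.7×(48−43)) = 11.27 m/s = 36.97 ft/s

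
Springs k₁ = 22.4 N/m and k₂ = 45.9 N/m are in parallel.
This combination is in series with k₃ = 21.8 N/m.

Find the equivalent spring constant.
k₁₂ = k₁ + k₂ = 68.3 N/m (parallel)
1/k_eq = 1/k₁₂ + 1/k₃ → k_eq = 16.53 N/m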